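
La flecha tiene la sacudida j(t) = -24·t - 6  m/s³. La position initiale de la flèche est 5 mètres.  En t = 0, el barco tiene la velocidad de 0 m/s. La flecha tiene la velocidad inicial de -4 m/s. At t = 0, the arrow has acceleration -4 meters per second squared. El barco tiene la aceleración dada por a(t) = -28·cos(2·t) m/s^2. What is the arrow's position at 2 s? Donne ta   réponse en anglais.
We must find the integral of our jerk equation j(t) = -24·t - 6 3 times. The antiderivative of jerk, with a(0) = -4, gives acceleration: a(t) = -12·t^2 - 6·t - 4. The integral of acceleration, with v(0) = -4, gives velocity: v(t) = -4·t^3 - 3·t^2 - 4·t - 4. The integral of velocity is position. Using x(0) = 5, we get x(t) = -t^4 - t^3 - 2·t^2 - 4·t + 5. Using x(t) = -t^4 - t^3 - 2·t^2 - 4·t + 5 and substituting t = 2, we find x = -35.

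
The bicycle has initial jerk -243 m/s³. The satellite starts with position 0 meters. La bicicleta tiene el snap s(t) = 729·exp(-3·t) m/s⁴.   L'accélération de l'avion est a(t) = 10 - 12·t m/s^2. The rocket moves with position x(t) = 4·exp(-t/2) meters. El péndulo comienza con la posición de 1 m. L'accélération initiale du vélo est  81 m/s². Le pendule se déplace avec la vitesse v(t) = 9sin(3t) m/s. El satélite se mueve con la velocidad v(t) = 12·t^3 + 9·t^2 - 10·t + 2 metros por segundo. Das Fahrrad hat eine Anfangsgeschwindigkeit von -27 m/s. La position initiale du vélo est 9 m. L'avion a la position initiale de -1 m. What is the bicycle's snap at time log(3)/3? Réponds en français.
Nous avons le snap s(t) = 729·exp(-3·t). En substituant t = log(3)/3: s(log(3)/3) = 243.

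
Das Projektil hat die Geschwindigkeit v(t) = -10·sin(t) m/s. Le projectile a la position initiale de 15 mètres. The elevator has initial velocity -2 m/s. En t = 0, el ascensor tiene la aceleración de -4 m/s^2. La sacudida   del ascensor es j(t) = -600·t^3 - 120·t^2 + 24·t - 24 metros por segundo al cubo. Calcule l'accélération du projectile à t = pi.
En partant de la vitesse v(t) = -10·sin(t), nous prenons 1 dérivée. La dérivée de la vitesse donne l'accélération: a(t) = -10·cos(t). Nous avons l'accélération a(t) = -10·cos(t). En substituant t = pi: a(pi) = 10.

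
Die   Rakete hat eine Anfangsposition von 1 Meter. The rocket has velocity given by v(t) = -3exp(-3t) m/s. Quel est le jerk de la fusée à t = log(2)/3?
En partant de la vitesse v(t) = -3·exp(-3·t), nous prenons 2 dérivées. En dérivant la vitesse, nous obtenons l'accélération: a(t) = 9·exp(-3·t). En dérivant l'accélération, nous obtenons le jerk: j(t) = -27·exp(-3·t). Nous avons le jerk j(t) = -27·exp(-3·t). En substituant t = log(2)/3: j(log(2)/3) = -27/2.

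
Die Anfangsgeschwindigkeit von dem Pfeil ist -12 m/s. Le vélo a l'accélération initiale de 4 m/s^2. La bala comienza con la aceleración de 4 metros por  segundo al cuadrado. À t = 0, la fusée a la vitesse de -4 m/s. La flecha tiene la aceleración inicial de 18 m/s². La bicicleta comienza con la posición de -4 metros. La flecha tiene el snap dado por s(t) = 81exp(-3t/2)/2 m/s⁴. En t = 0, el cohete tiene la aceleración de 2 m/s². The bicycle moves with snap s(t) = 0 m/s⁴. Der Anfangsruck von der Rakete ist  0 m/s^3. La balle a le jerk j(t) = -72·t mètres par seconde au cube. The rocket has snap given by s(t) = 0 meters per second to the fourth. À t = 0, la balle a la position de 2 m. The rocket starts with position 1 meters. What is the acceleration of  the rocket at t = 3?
To find the answer, we compute 2 integrals of s(t) = 0. The antiderivative of snap is jerk. Using j(0) = 0, we get j(t) = 0. Taking ∫j(t)dt and applying a(0) = 2, we find a(t) = 2. From the given acceleration equation a(t) = 2, we substitute t = 3 to get a = 2.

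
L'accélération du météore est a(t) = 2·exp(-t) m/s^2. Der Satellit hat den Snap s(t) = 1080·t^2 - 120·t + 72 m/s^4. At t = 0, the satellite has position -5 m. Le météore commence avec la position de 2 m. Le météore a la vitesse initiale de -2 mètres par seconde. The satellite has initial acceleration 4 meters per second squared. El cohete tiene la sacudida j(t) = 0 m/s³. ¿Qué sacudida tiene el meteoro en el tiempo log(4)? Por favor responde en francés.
Pour résoudre ceci, nous devons prendre 1 dérivée de notre équation de l'accélération a(t) = 2·exp(-t). La dérivée de l'accélération donne le jerk: j(t) = -2·exp(-t). En utilisant j(t) = -2·exp(-t) et en substituant t = log(4), nous trouvons j = -1/2.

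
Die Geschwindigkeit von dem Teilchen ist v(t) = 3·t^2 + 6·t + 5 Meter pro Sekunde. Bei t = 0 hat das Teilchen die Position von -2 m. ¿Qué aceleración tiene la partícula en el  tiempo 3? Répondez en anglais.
To solve this, we need to take 1 derivative of our velocity equation v(t) = 3·t^2 + 6·t + 5. The derivative of velocity gives acceleration: a(t) = 6·t + 6. Using a(t) = 6·t + 6 and substituting t = 3, we find a = 24.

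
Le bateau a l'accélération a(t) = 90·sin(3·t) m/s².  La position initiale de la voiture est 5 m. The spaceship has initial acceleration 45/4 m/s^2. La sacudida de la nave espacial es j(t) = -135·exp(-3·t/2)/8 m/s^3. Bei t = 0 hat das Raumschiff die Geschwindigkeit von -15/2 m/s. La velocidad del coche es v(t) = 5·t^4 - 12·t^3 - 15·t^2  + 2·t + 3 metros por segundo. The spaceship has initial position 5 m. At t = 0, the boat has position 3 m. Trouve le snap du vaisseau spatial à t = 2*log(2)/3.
Nous devons dériver notre équation du jerk j(t) = -135·exp(-3·t/2)/8 1 fois. En prenant d/dt de j(t), nous trouvons s(t) = 405·exp(-3·t/2)/16. De l'équation du snap s(t) = 405·exp(-3·t/2)/16, nous substituons t = 2*log(2)/3 pour obtenir s = 405/32.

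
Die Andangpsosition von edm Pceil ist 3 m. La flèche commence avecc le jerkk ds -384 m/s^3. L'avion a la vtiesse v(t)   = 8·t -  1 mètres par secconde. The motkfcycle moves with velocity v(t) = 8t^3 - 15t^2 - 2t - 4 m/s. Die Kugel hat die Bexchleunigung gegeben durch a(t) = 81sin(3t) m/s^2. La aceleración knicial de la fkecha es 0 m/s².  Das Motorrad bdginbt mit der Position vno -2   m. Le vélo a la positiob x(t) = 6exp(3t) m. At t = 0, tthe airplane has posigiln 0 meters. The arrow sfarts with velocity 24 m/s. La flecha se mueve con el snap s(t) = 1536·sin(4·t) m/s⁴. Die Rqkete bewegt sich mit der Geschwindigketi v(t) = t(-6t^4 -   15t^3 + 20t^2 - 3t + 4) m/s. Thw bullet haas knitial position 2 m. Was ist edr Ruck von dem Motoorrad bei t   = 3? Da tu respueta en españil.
Partiendo de la velocidad v(t) = 8·t^3 - 15·t^2 - 2·t - 4, tomamos 2 derivadas. Tomando d/dt de v(t), encontramos a(t) = 24·t^2 - 30·t - 2. Derivando la aceleración, obtenemos la sacudida: j(t) = 48·t - 30. Tenemos la sacudida j(t) = 48·t - 30. Sustituyendo t = 3: j(3) = 114.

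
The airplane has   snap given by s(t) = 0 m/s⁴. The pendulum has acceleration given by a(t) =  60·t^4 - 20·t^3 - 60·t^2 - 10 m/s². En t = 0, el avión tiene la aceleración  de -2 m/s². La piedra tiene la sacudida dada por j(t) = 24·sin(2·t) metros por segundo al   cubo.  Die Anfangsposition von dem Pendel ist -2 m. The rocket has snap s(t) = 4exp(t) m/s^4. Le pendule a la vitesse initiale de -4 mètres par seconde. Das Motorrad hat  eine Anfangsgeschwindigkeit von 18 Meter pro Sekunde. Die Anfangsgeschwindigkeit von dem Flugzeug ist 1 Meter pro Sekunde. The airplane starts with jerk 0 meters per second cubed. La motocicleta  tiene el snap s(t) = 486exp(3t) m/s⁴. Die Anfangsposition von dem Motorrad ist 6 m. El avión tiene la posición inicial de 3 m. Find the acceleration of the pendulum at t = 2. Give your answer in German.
Aus der Gleichung für die Beschleunigung a(t) = 60·t^4 - 20·t^3 - 60·t^2 - 10, setzen wir t = 2 ein und erhalten a = 550.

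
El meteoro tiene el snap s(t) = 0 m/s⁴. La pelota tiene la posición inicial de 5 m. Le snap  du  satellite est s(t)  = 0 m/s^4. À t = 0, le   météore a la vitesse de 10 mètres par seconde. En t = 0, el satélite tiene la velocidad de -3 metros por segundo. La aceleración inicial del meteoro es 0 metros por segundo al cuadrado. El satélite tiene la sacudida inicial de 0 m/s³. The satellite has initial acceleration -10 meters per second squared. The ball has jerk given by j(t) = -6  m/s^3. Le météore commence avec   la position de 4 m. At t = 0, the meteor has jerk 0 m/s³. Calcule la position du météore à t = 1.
Nous devons trouver la primitive de notre équation du snap s(t) = 0 4 fois. L'intégrale du snap, avec j(0) = 0, donne le jerk: j(t) = 0. En intégrant le jerk et en utilisant la condition initiale a(0) = 0, nous obtenons a(t) = 0. En prenant ∫a(t)dt et en appliquant v(0) = 10, nous trouvons v(t) = 10. La primitive de la vitesse est la position. En utilisant x(0) = 4, nous obtenons x(t) = 10·t + 4. De l'équation de la position x(t) = 10·t + 4, nous substituons t = 1 pour obtenir x = 14.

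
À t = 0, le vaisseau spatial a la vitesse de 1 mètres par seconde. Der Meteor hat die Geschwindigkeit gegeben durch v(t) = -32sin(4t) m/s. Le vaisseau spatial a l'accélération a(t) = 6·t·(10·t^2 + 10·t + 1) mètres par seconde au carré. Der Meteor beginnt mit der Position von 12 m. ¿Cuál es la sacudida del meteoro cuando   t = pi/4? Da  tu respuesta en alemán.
Ausgehend von der Geschwindigkeit v(t) = -32·sin(4·t), nehmen wir 2 Ableitungen. Die Ableitung von der Geschwindigkeit ergibt die Beschleunigung: a(t) = -128·cos(4·t). Die Ableitung von der Beschleunigung ergibt den Ruck: j(t) = 512·sin(4·t). Mit j(t) = 512·sin(4·t) und Einsetzen von t = pi/4, finden wir j = 0.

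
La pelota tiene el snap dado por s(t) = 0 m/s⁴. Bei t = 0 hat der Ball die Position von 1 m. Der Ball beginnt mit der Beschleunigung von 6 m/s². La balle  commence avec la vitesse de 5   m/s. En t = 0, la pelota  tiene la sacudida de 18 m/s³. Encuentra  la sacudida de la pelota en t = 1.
Necesitamos integrar nuestra ecuación del snap s(t) = 0 1 vez. Integrando el snap y usando la condición inicial j(0) = 18, obtenemos j(t) = 18. Tenemos la sacudida j(t) = 18. Sustituyendo t = 1: j(1) = 18.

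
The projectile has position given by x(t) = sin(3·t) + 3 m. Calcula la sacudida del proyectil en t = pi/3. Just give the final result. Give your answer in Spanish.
j(pi/3) = 27.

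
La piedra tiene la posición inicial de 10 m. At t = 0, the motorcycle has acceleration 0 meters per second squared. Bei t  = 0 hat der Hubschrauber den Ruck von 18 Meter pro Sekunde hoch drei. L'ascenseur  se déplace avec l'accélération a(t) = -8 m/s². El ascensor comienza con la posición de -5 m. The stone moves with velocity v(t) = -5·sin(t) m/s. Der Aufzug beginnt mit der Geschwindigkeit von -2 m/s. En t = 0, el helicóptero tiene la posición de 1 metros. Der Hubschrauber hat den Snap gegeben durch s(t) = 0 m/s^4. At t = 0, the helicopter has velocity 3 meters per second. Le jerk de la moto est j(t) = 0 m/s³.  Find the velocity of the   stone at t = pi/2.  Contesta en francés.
Nous avons la vitesse v(t) = -5·sin(t). En substituant t = pi/2: v(pi/2) = -5.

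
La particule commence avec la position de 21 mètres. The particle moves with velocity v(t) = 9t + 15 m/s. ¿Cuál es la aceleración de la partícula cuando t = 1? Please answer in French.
Pour résoudre ceci, nous devons prendre 1 dérivée de notre équation de la vitesse v(t) = 9·t + 15. En dérivant la vitesse, nous obtenons l'accélération: a(t) = 9. Nous avons l'accélération a(t) = 9. En substituant t = 1: a(1) = 9.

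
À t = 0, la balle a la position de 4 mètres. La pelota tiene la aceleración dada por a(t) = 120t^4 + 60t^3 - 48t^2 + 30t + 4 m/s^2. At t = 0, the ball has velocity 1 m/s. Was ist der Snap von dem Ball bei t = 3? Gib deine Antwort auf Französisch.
Pour résoudre ceci, nous devons prendre 2 dérivées de notre équation de l'accélération a(t) = 120·t^4 + 60·t^3 - 48·t^2 + 30·t + 4. La dérivée de l'accélération donne le jerk: j(t) = 480·t^3 + 180·t^2 - 96·t + 30. En prenant d/dt de j(t), nous trouvons s(t) = 1440·t^2 + 360·t - 96. Nous avons le snap s(t) = 1440·t^2 + 360·t - 96. En substituant t = 3: s(3) = 13944.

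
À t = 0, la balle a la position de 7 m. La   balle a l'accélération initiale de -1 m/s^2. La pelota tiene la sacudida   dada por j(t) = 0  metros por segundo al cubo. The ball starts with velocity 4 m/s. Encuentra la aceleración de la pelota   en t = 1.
Para resolver esto, necesitamos tomar 1 antiderivada de nuestra ecuación de la sacudida j(t) = 0. La antiderivada de la sacudida, con a(0) = -1, da la aceleración: a(t) = -1. Tenemos la aceleración a(t) = -1. Sustituyendo t = 1: a(1) = -1.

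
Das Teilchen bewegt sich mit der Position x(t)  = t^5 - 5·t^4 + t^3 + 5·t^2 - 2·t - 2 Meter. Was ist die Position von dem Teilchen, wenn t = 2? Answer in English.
From the given position equation x(t) = t^5 - 5·t^4 + t^3 + 5·t^2 - 2·t - 2, we substitute t = 2 to get x = -26.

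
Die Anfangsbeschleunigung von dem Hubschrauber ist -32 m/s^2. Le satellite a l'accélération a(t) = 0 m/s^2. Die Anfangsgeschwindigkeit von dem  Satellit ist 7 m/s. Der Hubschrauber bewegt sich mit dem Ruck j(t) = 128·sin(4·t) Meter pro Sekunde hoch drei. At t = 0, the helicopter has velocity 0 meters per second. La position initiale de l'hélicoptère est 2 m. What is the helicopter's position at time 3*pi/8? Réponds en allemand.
Wir müssen unsere Gleichung für den Ruck j(t) = 128·sin(4·t) 3-mal integrieren. Durch Integration von dem Ruck und Verwendung der Anfangsbedingung a(0) = -32, erhalten wir a(t) = -32·cos(4·t). Die Stammfunktion von der Beschleunigung ist die Geschwindigkeit. Mit v(0) = 0 erhalten wir v(t) = -8·sin(4·t). Die Stammfunktion von der Geschwindigkeit, mit x(0) = 2, ergibt die Position: x(t) = 2·cos(4·t). Mit x(t) = 2·cos(4·t) und Einsetzen von t = 3*pi/8, finden wir x = 0.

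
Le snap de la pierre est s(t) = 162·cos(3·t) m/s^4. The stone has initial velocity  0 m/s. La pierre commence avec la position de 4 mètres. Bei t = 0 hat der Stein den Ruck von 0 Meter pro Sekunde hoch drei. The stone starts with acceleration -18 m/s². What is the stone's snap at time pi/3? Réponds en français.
De l'équation du snap s(t) = 162·cos(3·t), nous substituons t = pi/3 pour obtenir s = -162.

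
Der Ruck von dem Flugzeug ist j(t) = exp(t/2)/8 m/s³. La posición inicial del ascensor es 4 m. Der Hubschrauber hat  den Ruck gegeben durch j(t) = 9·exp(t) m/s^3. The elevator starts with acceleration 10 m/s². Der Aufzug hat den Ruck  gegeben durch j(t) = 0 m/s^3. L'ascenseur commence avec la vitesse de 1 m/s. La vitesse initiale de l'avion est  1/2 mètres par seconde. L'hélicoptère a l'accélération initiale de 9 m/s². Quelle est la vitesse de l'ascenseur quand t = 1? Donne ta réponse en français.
Nous devons intégrer notre équation du jerk j(t) = 0 2 fois. L'intégrale du jerk est l'accélération. En utilisant a(0) = 10, nous obtenons a(t) = 10. En prenant ∫a(t)dt et en appliquant v(0) = 1, nous trouvons v(t) = 10·t + 1. De l'équation de la vitesse v(t) = 10·t + 1, nous substituons t = 1 pour obtenir v = 11.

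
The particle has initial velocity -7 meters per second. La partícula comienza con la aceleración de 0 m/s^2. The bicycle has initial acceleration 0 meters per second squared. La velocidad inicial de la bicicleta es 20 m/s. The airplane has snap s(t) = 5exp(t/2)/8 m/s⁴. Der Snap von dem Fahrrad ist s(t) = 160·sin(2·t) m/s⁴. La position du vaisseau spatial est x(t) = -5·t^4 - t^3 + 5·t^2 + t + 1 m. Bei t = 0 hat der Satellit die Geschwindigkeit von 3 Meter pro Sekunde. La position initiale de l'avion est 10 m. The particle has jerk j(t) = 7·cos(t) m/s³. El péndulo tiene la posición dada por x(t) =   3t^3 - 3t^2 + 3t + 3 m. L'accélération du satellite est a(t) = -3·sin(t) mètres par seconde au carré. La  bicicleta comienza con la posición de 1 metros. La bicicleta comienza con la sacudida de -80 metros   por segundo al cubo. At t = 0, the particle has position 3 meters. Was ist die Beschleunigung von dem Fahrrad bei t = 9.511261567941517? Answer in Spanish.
Necesitamos integrar nuestra ecuación del snap s(t) = 160·sin(2·t) 2 veces. La integral del snap es la sacudida. Usando j(0) = -80, obtenemos j(t) = -80·cos(2·t). La integral de la sacudida, con a(0) = 0, da la aceleración: a(t) = -40·sin(2·t). Usando a(t) = -40·sin(2·t) y sustituyendo t = 9.511261567941517, encontramos a = -6.88424165051504.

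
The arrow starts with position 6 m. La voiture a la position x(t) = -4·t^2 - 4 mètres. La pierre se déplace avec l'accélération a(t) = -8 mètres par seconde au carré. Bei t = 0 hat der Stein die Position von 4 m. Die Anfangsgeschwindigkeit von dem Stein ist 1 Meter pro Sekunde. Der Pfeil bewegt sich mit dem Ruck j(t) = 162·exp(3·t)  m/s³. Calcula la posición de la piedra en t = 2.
Debemos encontrar la integral de nuestra ecuación de la aceleración a(t) = -8 2 veces. La antiderivada de la aceleración es la velocidad. Usando v(0) = 1, obtenemos v(t) = 1 - 8·t. Integrando la velocidad y usando la condición inicial x(0) = 4, obtenemos x(t) = -4·t^2 + t + 4. Usando x(t) = -4·t^2 + t + 4 y sustituyendo t = 2, encontramos x = -10.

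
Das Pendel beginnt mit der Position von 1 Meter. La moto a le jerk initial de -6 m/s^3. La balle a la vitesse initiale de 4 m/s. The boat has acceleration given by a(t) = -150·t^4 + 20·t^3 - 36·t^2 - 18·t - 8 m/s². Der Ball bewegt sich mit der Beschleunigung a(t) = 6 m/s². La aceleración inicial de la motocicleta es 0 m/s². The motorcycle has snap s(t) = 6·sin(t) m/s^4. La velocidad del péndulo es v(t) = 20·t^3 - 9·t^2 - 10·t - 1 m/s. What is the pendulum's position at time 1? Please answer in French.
Nous devons intégrer notre équation de la vitesse v(t) = 20·t^3 - 9·t^2 - 10·t - 1 1 fois. En prenant ∫v(t)dt et en appliquant x(0) = 1, nous trouvons x(t) = 5·t^4 - 3·t^3 - 5·t^2 - t + 1. De l'équation de la position x(t) = 5·t^4 - 3·t^3 - 5·t^2 - t + 1, nous substituons t = 1 pour obtenir x = -3.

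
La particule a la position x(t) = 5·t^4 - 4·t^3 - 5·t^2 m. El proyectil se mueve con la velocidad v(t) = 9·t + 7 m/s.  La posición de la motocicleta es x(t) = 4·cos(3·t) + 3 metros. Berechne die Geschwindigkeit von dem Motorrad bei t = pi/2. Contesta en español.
Para resolver esto, necesitamos tomar 1 derivada de nuestra ecuación de la posición x(t) = 4·cos(3·t) + 3. Derivando la posición, obtenemos la velocidad: v(t) = -12·sin(3·t). De la ecuación de la velocidad v(t) = -12·sin(3·t), sustituimos t = pi/2 para obtener v = 12.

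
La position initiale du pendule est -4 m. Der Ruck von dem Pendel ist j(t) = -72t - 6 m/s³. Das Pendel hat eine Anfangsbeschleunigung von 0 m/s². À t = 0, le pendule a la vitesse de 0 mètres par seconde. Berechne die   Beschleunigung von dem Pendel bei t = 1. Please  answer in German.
Ausgehend von dem Ruck j(t) = -72·t - 6, nehmen wir 1 Integral. Das Integral von dem Ruck, mit a(0) = 0, ergibt die Beschleunigung: a(t) = 6·t·(-6·t - 1). Mit a(t) = 6·t·(-6·t - 1) und Einsetzen von t = 1, finden wir a = -42.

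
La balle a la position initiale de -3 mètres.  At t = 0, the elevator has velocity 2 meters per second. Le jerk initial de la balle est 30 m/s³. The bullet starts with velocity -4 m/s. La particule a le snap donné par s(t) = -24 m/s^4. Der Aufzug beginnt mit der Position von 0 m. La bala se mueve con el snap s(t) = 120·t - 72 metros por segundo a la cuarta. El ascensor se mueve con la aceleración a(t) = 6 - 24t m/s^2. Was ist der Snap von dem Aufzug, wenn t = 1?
Ausgehend von der Beschleunigung a(t) = 6 - 24·t, nehmen wir 2 Ableitungen. Die Ableitung von der Beschleunigung ergibt den Ruck: j(t) = -24. Die Ableitung von dem Ruck ergibt den Snap: s(t) = 0. Mit s(t) = 0 und Einsetzen von t = 1, finden wir s = 0.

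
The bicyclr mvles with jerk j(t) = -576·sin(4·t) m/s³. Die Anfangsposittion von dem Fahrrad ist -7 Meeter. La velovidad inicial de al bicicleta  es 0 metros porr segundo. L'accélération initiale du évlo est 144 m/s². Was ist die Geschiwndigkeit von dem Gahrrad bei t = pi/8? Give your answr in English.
We must find the integral of our jerk equation j(t) = -576·sin(4·t) 2 times. The antiderivative of jerk is acceleration. Using a(0) = 144, we get a(t) = 144·cos(4·t). Integrating acceleration and using the initial condition v(0) = 0, we get v(t) = 36·sin(4·t). Using v(t) = 36·sin(4·t) and substituting t = pi/8, we find v = 36.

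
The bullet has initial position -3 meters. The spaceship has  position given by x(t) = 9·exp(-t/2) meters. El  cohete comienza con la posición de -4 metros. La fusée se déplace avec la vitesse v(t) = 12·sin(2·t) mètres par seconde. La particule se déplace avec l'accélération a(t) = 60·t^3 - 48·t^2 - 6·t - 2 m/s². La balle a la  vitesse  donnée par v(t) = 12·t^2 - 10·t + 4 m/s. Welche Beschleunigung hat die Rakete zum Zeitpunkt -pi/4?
Wir müssen unsere Gleichung für die Geschwindigkeit v(t) = 12·sin(2·t) 1-mal ableiten. Die Ableitung von der Geschwindigkeit ergibt die Beschleunigung: a(t) = 24·cos(2·t). Aus der Gleichung für die Beschleunigung a(t) = 24·cos(2·t), setzen wir t = -pi/4 ein und erhalten a = 0.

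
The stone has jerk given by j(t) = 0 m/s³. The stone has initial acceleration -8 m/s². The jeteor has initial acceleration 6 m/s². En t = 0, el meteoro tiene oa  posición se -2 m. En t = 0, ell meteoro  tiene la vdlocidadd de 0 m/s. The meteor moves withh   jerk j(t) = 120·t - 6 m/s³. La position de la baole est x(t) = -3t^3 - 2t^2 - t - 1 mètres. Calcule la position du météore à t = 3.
Nous devons trouver l'intégrale de notre équation du jerk j(t) = 120·t - 6 3 fois. La primitive du jerk, avec a(0) = 6, donne l'accélération: a(t) = 60·t^2 - 6·t + 6. En prenant ∫a(t)dt et en appliquant v(0) = 0, nous trouvons v(t) = t·(20·t^2 - 3·t + 6). La primitive de la vitesse est la position. En utilisant x(0) = -2, nous obtenons x(t) = 5·t^4 - t^3 + 3·t^2 - 2. Nous avons la position x(t) = 5·t^4 - t^3 + 3·t^2 - 2. En substituant t = 3: x(3) = 403.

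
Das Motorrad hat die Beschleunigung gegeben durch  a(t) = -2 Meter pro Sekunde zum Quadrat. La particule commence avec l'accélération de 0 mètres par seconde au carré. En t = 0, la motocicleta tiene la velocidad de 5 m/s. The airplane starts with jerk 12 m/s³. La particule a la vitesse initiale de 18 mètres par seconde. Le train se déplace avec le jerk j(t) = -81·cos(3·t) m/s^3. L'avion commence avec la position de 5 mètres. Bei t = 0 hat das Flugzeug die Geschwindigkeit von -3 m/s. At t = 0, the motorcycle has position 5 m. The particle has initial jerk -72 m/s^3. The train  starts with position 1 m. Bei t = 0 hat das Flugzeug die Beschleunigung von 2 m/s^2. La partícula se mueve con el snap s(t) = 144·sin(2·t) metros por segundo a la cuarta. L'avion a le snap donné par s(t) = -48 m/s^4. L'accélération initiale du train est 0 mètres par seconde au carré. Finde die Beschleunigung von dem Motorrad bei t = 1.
Mit a(t) = -2 und Einsetzen von t = 1, finden wir a = -2.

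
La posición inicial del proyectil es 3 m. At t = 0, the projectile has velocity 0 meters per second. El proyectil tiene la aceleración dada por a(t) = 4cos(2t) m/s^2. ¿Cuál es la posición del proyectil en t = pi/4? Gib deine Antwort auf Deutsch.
Wir müssen unsere Gleichung für die Beschleunigung a(t) = 4·cos(2·t) 2-mal integrieren. Mit ∫a(t)dt und Anwendung von v(0) = 0, finden wir v(t) = 2·sin(2·t). Mit ∫v(t)dt und Anwendung von x(0) = 3, finden wir x(t) = 4 - cos(2·t). Wir haben die Position x(t) = 4 - cos(2·t). Durch Einsetzen von t = pi/4: x(pi/4) = 4.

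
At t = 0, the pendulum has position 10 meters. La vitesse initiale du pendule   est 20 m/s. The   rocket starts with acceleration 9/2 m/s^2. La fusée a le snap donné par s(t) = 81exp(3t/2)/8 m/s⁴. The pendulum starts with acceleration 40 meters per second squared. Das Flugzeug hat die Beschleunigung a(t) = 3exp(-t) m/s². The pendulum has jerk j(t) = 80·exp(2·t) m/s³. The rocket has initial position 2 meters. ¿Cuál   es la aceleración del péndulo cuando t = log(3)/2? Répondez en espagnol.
Partiendo de la sacudida j(t) = 80·exp(2·t), tomamos 1 antiderivada. La integral de la sacudida, con a(0) = 40, da la aceleración: a(t) = 40·exp(2·t). Tenemos la aceleración a(t) = 40·exp(2·t). Sustituyendo t = log(3)/2: a(log(3)/2) = 120.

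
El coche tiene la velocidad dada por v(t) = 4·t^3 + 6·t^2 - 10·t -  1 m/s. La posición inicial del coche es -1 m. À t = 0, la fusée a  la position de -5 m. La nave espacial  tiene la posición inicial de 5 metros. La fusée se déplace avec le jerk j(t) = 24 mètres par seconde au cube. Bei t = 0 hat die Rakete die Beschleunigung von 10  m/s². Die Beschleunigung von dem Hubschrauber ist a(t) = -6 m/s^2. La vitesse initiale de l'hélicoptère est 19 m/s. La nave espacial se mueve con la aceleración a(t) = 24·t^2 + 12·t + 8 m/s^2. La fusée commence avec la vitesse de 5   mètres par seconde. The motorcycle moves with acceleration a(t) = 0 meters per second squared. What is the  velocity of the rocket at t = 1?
We need to integrate our jerk equation j(t) = 24 2 times. Integrating jerk and using the initial condition a(0) = 10, we get a(t) = 24·t + 10. The integral of acceleration, with v(0) = 5, gives velocity: v(t) = 12·t^2 + 10·t + 5. Using v(t) = 12·t^2 + 10·t + 5 and substituting t = 1, we find v = 27.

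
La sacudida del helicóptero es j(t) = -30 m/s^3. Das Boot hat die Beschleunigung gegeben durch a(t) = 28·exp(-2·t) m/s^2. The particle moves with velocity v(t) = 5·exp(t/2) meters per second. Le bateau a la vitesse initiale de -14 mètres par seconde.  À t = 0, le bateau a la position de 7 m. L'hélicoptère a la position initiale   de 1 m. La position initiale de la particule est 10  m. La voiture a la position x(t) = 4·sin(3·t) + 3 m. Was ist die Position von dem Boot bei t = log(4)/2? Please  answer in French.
Pour résoudre ceci, nous devons prendre 2 primitives de notre équation de l'accélération a(t) = 28·exp(-2·t). La primitive de l'accélération est la vitesse. En utilisant v(0) = -14, nous obtenons v(t) = -14·exp(-2·t). En intégrant la vitesse et en utilisant la condition initiale x(0) = 7, nous obtenons x(t) = 7·exp(-2·t). Nous avons la position x(t) = 7·exp(-2·t). En substituant t = log(4)/2: x(log(4)/2) = 7/4.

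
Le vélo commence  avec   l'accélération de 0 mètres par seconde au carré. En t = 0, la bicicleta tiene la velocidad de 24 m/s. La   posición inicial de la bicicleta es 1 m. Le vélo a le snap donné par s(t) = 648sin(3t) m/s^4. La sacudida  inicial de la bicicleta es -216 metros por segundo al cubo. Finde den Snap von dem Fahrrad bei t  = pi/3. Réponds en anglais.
Using s(t) = 648·sin(3·t) and substituting t = pi/3, we find s = 0.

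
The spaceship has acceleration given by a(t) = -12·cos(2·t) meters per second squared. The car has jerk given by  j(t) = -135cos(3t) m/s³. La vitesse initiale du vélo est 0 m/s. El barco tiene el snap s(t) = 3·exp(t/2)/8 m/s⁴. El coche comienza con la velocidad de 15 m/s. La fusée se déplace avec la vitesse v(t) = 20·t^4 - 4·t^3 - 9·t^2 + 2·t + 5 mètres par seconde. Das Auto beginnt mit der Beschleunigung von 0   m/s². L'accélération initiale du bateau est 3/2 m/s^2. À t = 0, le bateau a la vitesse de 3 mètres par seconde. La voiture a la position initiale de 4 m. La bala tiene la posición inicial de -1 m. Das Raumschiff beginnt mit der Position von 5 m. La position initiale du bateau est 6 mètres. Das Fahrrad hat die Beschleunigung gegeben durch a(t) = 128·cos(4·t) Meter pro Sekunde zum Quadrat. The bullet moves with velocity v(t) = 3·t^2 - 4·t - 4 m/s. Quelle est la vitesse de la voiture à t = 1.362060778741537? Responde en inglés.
We must find the antiderivative of our jerk equation j(t) = -135·cos(3·t) 2 times. Finding the antiderivative of j(t) and using a(0) = 0: a(t) = -45·sin(3·t). The integral of acceleration is velocity. Using v(0) = 15, we get v(t) = 15·cos(3·t). Using v(t) = 15·cos(3·t) and substituting t = 1.362060778741537, we find v = -8.79113086000977.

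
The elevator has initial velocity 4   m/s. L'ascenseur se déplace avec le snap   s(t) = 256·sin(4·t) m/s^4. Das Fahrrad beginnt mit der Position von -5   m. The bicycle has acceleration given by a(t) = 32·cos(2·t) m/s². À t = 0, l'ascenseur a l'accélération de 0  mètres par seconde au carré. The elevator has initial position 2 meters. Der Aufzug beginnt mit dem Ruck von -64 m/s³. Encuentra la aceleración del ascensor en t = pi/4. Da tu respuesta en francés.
Nous devons trouver l'intégrale de notre équation du snap s(t) = 256·sin(4·t) 2 fois. En prenant ∫s(t)dt et en appliquant j(0) = -64, nous trouvons j(t) = -64·cos(4·t). En prenant ∫j(t)dt et en appliquant a(0) = 0, nous trouvons a(t) = -16·sin(4·t). De l'équation de l'accélération a(t) = -16·sin(4·t), nous substituons t = pi/4 pour obtenir a = 0.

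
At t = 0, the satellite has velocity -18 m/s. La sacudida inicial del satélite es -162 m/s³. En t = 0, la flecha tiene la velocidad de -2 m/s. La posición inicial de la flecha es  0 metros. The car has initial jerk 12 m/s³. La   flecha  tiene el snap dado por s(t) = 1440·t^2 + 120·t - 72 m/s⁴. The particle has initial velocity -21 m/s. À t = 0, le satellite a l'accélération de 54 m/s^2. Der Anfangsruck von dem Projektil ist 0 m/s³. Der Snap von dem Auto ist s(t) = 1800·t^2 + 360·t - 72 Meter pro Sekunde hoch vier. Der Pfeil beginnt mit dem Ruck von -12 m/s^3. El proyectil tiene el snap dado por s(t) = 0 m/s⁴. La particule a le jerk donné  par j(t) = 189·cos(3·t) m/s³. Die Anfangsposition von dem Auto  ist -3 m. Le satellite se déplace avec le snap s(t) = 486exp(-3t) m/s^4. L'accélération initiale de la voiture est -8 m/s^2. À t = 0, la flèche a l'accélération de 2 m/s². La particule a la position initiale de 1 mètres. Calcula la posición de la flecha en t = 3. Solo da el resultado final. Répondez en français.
La position à t = 3 est x = 2865.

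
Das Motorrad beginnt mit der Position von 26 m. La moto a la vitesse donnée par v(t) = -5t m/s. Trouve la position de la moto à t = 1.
En partant de la vitesse v(t) = -5·t, nous prenons 1 primitive. En intégrant la vitesse et en utilisant la condition initiale x(0) = 26, nous obtenons x(t) = 26 - 5·t^2/2. De l'équation de la position x(t) = 26 - 5·t^2/2, nous substituons t = 1 pour obtenir x = 47/2.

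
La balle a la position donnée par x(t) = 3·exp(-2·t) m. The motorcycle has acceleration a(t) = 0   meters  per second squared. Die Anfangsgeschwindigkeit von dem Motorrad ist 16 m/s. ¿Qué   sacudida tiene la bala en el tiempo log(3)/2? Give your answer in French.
Nous devons dériver notre équation de la position x(t) = 3·exp(-2·t) 3 fois. La dérivée de la position donne la vitesse: v(t) = -6·exp(-2·t). En dérivant la vitesse, nous obtenons l'accélération: a(t) = 12·exp(-2·t). La dérivée de l'accélération donne le jerk: j(t) = -24·exp(-2·t). En utilisant j(t) = -24·exp(-2·t) et en substituant t = log(3)/2, nous trouvons j = -8.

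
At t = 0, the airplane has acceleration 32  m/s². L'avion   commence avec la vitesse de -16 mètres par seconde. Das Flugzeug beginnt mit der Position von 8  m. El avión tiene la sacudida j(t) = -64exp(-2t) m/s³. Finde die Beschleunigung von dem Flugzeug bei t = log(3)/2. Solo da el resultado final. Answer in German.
Bei t = log(3)/2, a = 32/3.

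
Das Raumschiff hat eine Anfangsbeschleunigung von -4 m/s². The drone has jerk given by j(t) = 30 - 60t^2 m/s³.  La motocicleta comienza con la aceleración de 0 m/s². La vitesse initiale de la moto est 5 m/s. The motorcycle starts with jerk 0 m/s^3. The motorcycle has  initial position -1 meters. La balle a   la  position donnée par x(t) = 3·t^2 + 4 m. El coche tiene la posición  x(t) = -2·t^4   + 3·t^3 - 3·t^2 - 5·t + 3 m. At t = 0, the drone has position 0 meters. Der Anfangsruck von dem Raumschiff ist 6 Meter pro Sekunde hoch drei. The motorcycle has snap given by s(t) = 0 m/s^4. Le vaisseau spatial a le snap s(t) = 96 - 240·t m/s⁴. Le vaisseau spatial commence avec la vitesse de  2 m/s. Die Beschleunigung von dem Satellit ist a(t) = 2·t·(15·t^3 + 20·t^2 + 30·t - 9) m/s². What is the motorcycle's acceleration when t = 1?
To find the answer, we compute 2 integrals of s(t) = 0. Integrating snap and using the initial condition j(0) = 0, we get j(t) = 0. The integral of jerk is acceleration. Using a(0) = 0, we get a(t) = 0. Using a(t) = 0 and substituting t = 1, we find a = 0.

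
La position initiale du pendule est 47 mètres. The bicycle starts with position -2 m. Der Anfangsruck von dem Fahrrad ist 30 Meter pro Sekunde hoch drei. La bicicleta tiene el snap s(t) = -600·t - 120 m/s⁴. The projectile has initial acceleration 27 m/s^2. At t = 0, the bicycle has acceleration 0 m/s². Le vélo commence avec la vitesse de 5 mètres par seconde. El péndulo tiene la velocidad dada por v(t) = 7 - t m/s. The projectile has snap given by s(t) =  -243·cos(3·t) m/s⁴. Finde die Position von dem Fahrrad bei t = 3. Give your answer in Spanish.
Para resolver esto, necesitamos tomar 4 antiderivadas de nuestra ecuación del snap s(t) = -600·t - 120. La antiderivada del snap es la sacudida. Usando j(0) = 30, obtenemos j(t) = -300·t^2 - 120·t + 30. La integral de la sacudida es la aceleración. Usando a(0) = 0, obtenemos a(t) = 10·t·(-10·t^2 - 6·t + 3). Tomando ∫a(t)dt y aplicando v(0) = 5, encontramos v(t) = -25·t^4 - 20·t^3 + 15·t^2 + 5. La antiderivada de la velocidad, con x(0) = -2, da la posición: x(t) = -5·t^5 - 5·t^4 + 5·t^3 + 5·t - 2. De la ecuación de la posición x(t) = -5·t^5 - 5·t^4 + 5·t^3 + 5·t - 2, sustituimos t = 3 para obtener x = -1472.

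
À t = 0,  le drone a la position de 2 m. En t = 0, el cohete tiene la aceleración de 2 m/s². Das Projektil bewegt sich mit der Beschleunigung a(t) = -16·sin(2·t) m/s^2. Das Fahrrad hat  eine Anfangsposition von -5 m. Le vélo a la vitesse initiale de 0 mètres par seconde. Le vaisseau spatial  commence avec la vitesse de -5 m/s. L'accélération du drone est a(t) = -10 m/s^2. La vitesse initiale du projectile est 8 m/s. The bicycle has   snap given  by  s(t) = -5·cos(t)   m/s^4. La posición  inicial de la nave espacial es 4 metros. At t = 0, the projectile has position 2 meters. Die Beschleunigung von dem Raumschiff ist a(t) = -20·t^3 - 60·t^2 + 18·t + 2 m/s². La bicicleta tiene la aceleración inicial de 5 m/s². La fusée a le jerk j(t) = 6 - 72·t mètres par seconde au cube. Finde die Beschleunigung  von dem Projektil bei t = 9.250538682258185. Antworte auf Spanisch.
Usando a(t) = -16·sin(2·t) y sustituyendo t = 9.250538682258185, encontramos a = 5.46349134594560.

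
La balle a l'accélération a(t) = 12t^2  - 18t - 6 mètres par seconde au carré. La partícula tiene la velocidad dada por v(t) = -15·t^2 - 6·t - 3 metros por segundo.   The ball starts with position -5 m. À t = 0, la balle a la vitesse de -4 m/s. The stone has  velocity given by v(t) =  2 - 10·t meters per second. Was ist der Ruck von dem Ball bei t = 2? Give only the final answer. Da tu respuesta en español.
La sacudida en t = 2 es j = 30.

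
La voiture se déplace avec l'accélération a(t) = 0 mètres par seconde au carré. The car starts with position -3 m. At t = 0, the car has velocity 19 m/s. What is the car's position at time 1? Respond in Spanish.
Partiendo de la aceleración a(t) = 0, tomamos 2 integrales. La integral de la aceleración es la velocidad. Usando v(0) = 19, obtenemos v(t) = 19. Integrando la velocidad y usando la condición inicial x(0) = -3, obtenemos x(t) = 19·t - 3. Usando x(t) = 19·t - 3 y sustituyendo t = 1, encontramos x = 16.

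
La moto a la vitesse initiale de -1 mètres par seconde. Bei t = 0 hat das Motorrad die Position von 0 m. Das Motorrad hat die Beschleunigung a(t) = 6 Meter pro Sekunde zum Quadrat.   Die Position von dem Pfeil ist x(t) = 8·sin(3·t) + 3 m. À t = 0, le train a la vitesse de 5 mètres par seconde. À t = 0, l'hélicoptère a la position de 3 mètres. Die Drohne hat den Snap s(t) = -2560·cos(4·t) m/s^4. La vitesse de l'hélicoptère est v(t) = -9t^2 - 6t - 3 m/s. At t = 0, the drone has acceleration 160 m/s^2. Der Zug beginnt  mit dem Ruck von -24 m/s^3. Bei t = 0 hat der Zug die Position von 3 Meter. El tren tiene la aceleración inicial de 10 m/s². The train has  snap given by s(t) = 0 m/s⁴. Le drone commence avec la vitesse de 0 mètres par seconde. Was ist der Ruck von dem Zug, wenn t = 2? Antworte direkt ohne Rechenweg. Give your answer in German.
Der Ruck bei t = 2 ist j = -24.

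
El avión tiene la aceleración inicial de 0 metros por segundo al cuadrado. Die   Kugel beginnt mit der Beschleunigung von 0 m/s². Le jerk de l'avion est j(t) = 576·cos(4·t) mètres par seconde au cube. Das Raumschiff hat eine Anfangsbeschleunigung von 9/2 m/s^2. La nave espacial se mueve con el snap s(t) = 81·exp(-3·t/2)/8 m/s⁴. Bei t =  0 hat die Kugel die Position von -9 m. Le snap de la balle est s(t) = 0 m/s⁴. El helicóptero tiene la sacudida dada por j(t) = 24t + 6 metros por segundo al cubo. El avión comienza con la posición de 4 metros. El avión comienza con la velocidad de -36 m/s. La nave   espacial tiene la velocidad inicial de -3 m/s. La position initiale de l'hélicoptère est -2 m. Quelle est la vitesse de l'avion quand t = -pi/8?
En partant du jerk j(t) = 576·cos(4·t), nous prenons 2 primitives. En prenant ∫j(t)dt et en appliquant a(0) = 0, nous trouvons a(t) = 144·sin(4·t). L'intégrale de l'accélération, avec v(0) = -36, donne la vitesse: v(t) = -36·cos(4·t). Nous avons la vitesse v(t) = -36·cos(4·t). En substituant t = -pi/8: v(-pi/8) = 0.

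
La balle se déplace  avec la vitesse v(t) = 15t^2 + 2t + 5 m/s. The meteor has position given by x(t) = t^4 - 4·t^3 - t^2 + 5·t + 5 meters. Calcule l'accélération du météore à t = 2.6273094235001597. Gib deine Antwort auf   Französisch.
Nous devons dériver notre équation de la position x(t) = t^4 - 4·t^3 - t^2 + 5·t + 5 2 fois. La dérivée de la position donne la vitesse: v(t) = 4·t^3 - 12·t^2 - 2·t + 5. La dérivée de la vitesse donne l'accélération: a(t) = 12·t^2 - 24·t - 2. En utilisant a(t) = 12·t^2 - 24·t - 2 et en substituant t = 2.6273094235001597, nous trouvons a = 17.7776315177491.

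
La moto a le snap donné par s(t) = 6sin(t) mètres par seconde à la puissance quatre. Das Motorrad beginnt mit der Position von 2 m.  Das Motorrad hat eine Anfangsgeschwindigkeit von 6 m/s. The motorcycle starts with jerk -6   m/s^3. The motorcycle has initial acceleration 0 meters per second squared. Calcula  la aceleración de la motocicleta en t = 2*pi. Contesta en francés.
Nous devons trouver l'intégrale de notre équation du snap s(t) = 6·sin(t) 2 fois. En prenant ∫s(t)dt et en appliquant j(0) = -6, nous trouvons j(t) = -6·cos(t). L'intégrale du jerk, avec a(0) = 0, donne l'accélération: a(t) = -6·sin(t). Nous avons l'accélération a(t) = -6·sin(t). En substituant t = 2*pi: a(2*pi) = 0.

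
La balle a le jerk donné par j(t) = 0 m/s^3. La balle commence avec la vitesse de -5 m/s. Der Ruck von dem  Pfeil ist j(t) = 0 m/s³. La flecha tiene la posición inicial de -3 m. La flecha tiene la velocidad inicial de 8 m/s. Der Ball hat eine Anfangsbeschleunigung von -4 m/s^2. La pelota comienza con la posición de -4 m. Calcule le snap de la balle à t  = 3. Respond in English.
Starting from jerk j(t) = 0, we take 1 derivative. Taking d/dt of j(t), we find s(t) = 0. We have snap s(t) = 0. Substituting t = 3: s(3) = 0.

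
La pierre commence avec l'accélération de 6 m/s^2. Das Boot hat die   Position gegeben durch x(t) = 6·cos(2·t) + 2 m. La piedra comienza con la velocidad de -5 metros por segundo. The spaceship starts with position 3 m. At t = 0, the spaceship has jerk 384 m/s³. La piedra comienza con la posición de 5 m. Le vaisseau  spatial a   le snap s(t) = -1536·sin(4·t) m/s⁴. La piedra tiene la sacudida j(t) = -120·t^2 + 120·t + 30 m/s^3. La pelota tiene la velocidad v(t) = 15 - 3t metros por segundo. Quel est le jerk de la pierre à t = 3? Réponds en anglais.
From the given jerk equation j(t) = -120·t^2 + 120·t + 30, we substitute t = 3 to get j = -690.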